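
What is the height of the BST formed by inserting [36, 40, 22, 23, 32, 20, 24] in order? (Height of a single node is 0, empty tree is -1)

Insertion order: [36, 40, 22, 23, 32, 20, 24]
Tree (level-order array): [36, 22, 40, 20, 23, None, None, None, None, None, 32, 24]
Compute height bottom-up (empty subtree = -1):
  height(20) = 1 + max(-1, -1) = 0
  height(24) = 1 + max(-1, -1) = 0
  height(32) = 1 + max(0, -1) = 1
  height(23) = 1 + max(-1, 1) = 2
  height(22) = 1 + max(0, 2) = 3
  height(40) = 1 + max(-1, -1) = 0
  height(36) = 1 + max(3, 0) = 4
Height = 4


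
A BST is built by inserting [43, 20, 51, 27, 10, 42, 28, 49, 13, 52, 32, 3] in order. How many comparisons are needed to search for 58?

Search path for 58: 43 -> 51 -> 52
Found: False
Comparisons: 3


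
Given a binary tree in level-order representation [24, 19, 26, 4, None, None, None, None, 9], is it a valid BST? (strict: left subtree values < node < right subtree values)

Level-order array: [24, 19, 26, 4, None, None, None, None, 9]
Validate using subtree bounds (lo, hi): at each node, require lo < value < hi,
then recurse left with hi=value and right with lo=value.
Preorder trace (stopping at first violation):
  at node 24 with bounds (-inf, +inf): OK
  at node 19 with bounds (-inf, 24): OK
  at node 4 with bounds (-inf, 19): OK
  at node 9 with bounds (4, 19): OK
  at node 26 with bounds (24, +inf): OK
No violation found at any node.
Result: Valid BST


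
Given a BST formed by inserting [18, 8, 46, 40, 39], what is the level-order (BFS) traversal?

Tree insertion order: [18, 8, 46, 40, 39]
Tree (level-order array): [18, 8, 46, None, None, 40, None, 39]
BFS from the root, enqueuing left then right child of each popped node:
  queue [18] -> pop 18, enqueue [8, 46], visited so far: [18]
  queue [8, 46] -> pop 8, enqueue [none], visited so far: [18, 8]
  queue [46] -> pop 46, enqueue [40], visited so far: [18, 8, 46]
  queue [40] -> pop 40, enqueue [39], visited so far: [18, 8, 46, 40]
  queue [39] -> pop 39, enqueue [none], visited so far: [18, 8, 46, 40, 39]
Result: [18, 8, 46, 40, 39]


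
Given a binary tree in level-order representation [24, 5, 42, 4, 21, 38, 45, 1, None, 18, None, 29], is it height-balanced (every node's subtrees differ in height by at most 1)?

Tree (level-order array): [24, 5, 42, 4, 21, 38, 45, 1, None, 18, None, 29]
Definition: a tree is height-balanced if, at every node, |h(left) - h(right)| <= 1 (empty subtree has height -1).
Bottom-up per-node check:
  node 1: h_left=-1, h_right=-1, diff=0 [OK], height=0
  node 4: h_left=0, h_right=-1, diff=1 [OK], height=1
  node 18: h_left=-1, h_right=-1, diff=0 [OK], height=0
  node 21: h_left=0, h_right=-1, diff=1 [OK], height=1
  node 5: h_left=1, h_right=1, diff=0 [OK], height=2
  node 29: h_left=-1, h_right=-1, diff=0 [OK], height=0
  node 38: h_left=0, h_right=-1, diff=1 [OK], height=1
  node 45: h_left=-1, h_right=-1, diff=0 [OK], height=0
  node 42: h_left=1, h_right=0, diff=1 [OK], height=2
  node 24: h_left=2, h_right=2, diff=0 [OK], height=3
All nodes satisfy the balance condition.
Result: Balanced


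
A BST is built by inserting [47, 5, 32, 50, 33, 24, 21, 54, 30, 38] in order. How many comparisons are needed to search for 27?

Search path for 27: 47 -> 5 -> 32 -> 24 -> 30
Found: False
Comparisons: 5


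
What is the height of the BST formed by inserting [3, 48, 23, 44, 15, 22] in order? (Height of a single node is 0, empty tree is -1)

Insertion order: [3, 48, 23, 44, 15, 22]
Tree (level-order array): [3, None, 48, 23, None, 15, 44, None, 22]
Compute height bottom-up (empty subtree = -1):
  height(22) = 1 + max(-1, -1) = 0
  height(15) = 1 + max(-1, 0) = 1
  height(44) = 1 + max(-1, -1) = 0
  height(23) = 1 + max(1, 0) = 2
  height(48) = 1 + max(2, -1) = 3
  height(3) = 1 + max(-1, 3) = 4
Height = 4


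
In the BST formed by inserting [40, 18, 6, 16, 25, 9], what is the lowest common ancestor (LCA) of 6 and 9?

Tree insertion order: [40, 18, 6, 16, 25, 9]
Tree (level-order array): [40, 18, None, 6, 25, None, 16, None, None, 9]
In a BST, the LCA of p=6, q=9 is the first node v on the
root-to-leaf path with p <= v <= q (go left if both < v, right if both > v).
Walk from root:
  at 40: both 6 and 9 < 40, go left
  at 18: both 6 and 9 < 18, go left
  at 6: 6 <= 6 <= 9, this is the LCA
LCA = 6


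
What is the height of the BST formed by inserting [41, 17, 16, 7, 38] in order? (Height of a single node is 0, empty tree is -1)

Insertion order: [41, 17, 16, 7, 38]
Tree (level-order array): [41, 17, None, 16, 38, 7]
Compute height bottom-up (empty subtree = -1):
  height(7) = 1 + max(-1, -1) = 0
  height(16) = 1 + max(0, -1) = 1
  height(38) = 1 + max(-1, -1) = 0
  height(17) = 1 + max(1, 0) = 2
  height(41) = 1 + max(2, -1) = 3
Height = 3


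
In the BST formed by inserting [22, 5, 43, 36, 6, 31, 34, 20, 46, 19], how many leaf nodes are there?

Tree built from: [22, 5, 43, 36, 6, 31, 34, 20, 46, 19]
Tree (level-order array): [22, 5, 43, None, 6, 36, 46, None, 20, 31, None, None, None, 19, None, None, 34]
Rule: A leaf has 0 children.
Per-node child counts:
  node 22: 2 child(ren)
  node 5: 1 child(ren)
  node 6: 1 child(ren)
  node 20: 1 child(ren)
  node 19: 0 child(ren)
  node 43: 2 child(ren)
  node 36: 1 child(ren)
  node 31: 1 child(ren)
  node 34: 0 child(ren)
  node 46: 0 child(ren)
Matching nodes: [19, 34, 46]
Count of leaf nodes: 3


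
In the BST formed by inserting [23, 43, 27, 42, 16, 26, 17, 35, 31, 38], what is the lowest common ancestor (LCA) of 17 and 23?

Tree insertion order: [23, 43, 27, 42, 16, 26, 17, 35, 31, 38]
Tree (level-order array): [23, 16, 43, None, 17, 27, None, None, None, 26, 42, None, None, 35, None, 31, 38]
In a BST, the LCA of p=17, q=23 is the first node v on the
root-to-leaf path with p <= v <= q (go left if both < v, right if both > v).
Walk from root:
  at 23: 17 <= 23 <= 23, this is the LCA
LCA = 23


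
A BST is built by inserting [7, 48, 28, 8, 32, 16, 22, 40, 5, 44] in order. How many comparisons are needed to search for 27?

Search path for 27: 7 -> 48 -> 28 -> 8 -> 16 -> 22
Found: False
Comparisons: 6


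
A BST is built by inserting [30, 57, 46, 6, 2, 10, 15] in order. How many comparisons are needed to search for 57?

Search path for 57: 30 -> 57
Found: True
Comparisons: 2


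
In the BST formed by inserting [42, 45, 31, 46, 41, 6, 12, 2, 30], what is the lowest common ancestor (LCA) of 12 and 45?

Tree insertion order: [42, 45, 31, 46, 41, 6, 12, 2, 30]
Tree (level-order array): [42, 31, 45, 6, 41, None, 46, 2, 12, None, None, None, None, None, None, None, 30]
In a BST, the LCA of p=12, q=45 is the first node v on the
root-to-leaf path with p <= v <= q (go left if both < v, right if both > v).
Walk from root:
  at 42: 12 <= 42 <= 45, this is the LCA
LCA = 42


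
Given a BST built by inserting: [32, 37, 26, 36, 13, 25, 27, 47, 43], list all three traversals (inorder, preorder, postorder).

Tree insertion order: [32, 37, 26, 36, 13, 25, 27, 47, 43]
Tree (level-order array): [32, 26, 37, 13, 27, 36, 47, None, 25, None, None, None, None, 43]
Inorder (L, root, R): [13, 25, 26, 27, 32, 36, 37, 43, 47]
Preorder (root, L, R): [32, 26, 13, 25, 27, 37, 36, 47, 43]
Postorder (L, R, root): [25, 13, 27, 26, 36, 43, 47, 37, 32]


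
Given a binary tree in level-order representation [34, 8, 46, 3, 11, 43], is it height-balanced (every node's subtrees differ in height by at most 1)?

Tree (level-order array): [34, 8, 46, 3, 11, 43]
Definition: a tree is height-balanced if, at every node, |h(left) - h(right)| <= 1 (empty subtree has height -1).
Bottom-up per-node check:
  node 3: h_left=-1, h_right=-1, diff=0 [OK], height=0
  node 11: h_left=-1, h_right=-1, diff=0 [OK], height=0
  node 8: h_left=0, h_right=0, diff=0 [OK], height=1
  node 43: h_left=-1, h_right=-1, diff=0 [OK], height=0
  node 46: h_left=0, h_right=-1, diff=1 [OK], height=1
  node 34: h_left=1, h_right=1, diff=0 [OK], height=2
All nodes satisfy the balance condition.
Result: Balanced


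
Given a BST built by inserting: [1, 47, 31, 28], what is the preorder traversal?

Tree insertion order: [1, 47, 31, 28]
Tree (level-order array): [1, None, 47, 31, None, 28]
Preorder traversal: [1, 47, 31, 28]


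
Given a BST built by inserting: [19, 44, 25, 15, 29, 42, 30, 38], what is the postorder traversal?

Tree insertion order: [19, 44, 25, 15, 29, 42, 30, 38]
Tree (level-order array): [19, 15, 44, None, None, 25, None, None, 29, None, 42, 30, None, None, 38]
Postorder traversal: [15, 38, 30, 42, 29, 25, 44, 19]


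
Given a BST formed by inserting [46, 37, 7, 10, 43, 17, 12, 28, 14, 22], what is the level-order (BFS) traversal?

Tree insertion order: [46, 37, 7, 10, 43, 17, 12, 28, 14, 22]
Tree (level-order array): [46, 37, None, 7, 43, None, 10, None, None, None, 17, 12, 28, None, 14, 22]
BFS from the root, enqueuing left then right child of each popped node:
  queue [46] -> pop 46, enqueue [37], visited so far: [46]
  queue [37] -> pop 37, enqueue [7, 43], visited so far: [46, 37]
  queue [7, 43] -> pop 7, enqueue [10], visited so far: [46, 37, 7]
  queue [43, 10] -> pop 43, enqueue [none], visited so far: [46, 37, 7, 43]
  queue [10] -> pop 10, enqueue [17], visited so far: [46, 37, 7, 43, 10]
  queue [17] -> pop 17, enqueue [12, 28], visited so far: [46, 37, 7, 43, 10, 17]
  queue [12, 28] -> pop 12, enqueue [14], visited so far: [46, 37, 7, 43, 10, 17, 12]
  queue [28, 14] -> pop 28, enqueue [22], visited so far: [46, 37, 7, 43, 10, 17, 12, 28]
  queue [14, 22] -> pop 14, enqueue [none], visited so far: [46, 37, 7, 43, 10, 17, 12, 28, 14]
  queue [22] -> pop 22, enqueue [none], visited so far: [46, 37, 7, 43, 10, 17, 12, 28, 14, 22]
Result: [46, 37, 7, 43, 10, 17, 12, 28, 14, 22]


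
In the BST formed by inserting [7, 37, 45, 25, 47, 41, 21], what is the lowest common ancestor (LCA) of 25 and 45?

Tree insertion order: [7, 37, 45, 25, 47, 41, 21]
Tree (level-order array): [7, None, 37, 25, 45, 21, None, 41, 47]
In a BST, the LCA of p=25, q=45 is the first node v on the
root-to-leaf path with p <= v <= q (go left if both < v, right if both > v).
Walk from root:
  at 7: both 25 and 45 > 7, go right
  at 37: 25 <= 37 <= 45, this is the LCA
LCA = 37


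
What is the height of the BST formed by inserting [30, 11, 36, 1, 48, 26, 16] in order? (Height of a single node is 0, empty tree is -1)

Insertion order: [30, 11, 36, 1, 48, 26, 16]
Tree (level-order array): [30, 11, 36, 1, 26, None, 48, None, None, 16]
Compute height bottom-up (empty subtree = -1):
  height(1) = 1 + max(-1, -1) = 0
  height(16) = 1 + max(-1, -1) = 0
  height(26) = 1 + max(0, -1) = 1
  height(11) = 1 + max(0, 1) = 2
  height(48) = 1 + max(-1, -1) = 0
  height(36) = 1 + max(-1, 0) = 1
  height(30) = 1 + max(2, 1) = 3
Height = 3


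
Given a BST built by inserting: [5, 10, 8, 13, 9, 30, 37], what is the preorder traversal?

Tree insertion order: [5, 10, 8, 13, 9, 30, 37]
Tree (level-order array): [5, None, 10, 8, 13, None, 9, None, 30, None, None, None, 37]
Preorder traversal: [5, 10, 8, 9, 13, 30, 37]


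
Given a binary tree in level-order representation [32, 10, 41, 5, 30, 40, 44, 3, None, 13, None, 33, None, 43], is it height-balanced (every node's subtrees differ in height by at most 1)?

Tree (level-order array): [32, 10, 41, 5, 30, 40, 44, 3, None, 13, None, 33, None, 43]
Definition: a tree is height-balanced if, at every node, |h(left) - h(right)| <= 1 (empty subtree has height -1).
Bottom-up per-node check:
  node 3: h_left=-1, h_right=-1, diff=0 [OK], height=0
  node 5: h_left=0, h_right=-1, diff=1 [OK], height=1
  node 13: h_left=-1, h_right=-1, diff=0 [OK], height=0
  node 30: h_left=0, h_right=-1, diff=1 [OK], height=1
  node 10: h_left=1, h_right=1, diff=0 [OK], height=2
  node 33: h_left=-1, h_right=-1, diff=0 [OK], height=0
  node 40: h_left=0, h_right=-1, diff=1 [OK], height=1
  node 43: h_left=-1, h_right=-1, diff=0 [OK], height=0
  node 44: h_left=0, h_right=-1, diff=1 [OK], height=1
  node 41: h_left=1, h_right=1, diff=0 [OK], height=2
  node 32: h_left=2, h_right=2, diff=0 [OK], height=3
All nodes satisfy the balance condition.
Result: Balanced


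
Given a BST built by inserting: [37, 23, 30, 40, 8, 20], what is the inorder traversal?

Tree insertion order: [37, 23, 30, 40, 8, 20]
Tree (level-order array): [37, 23, 40, 8, 30, None, None, None, 20]
Inorder traversal: [8, 20, 23, 30, 37, 40]


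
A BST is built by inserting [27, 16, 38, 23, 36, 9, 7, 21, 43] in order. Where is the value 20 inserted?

Starting tree (level order): [27, 16, 38, 9, 23, 36, 43, 7, None, 21]
Insertion path: 27 -> 16 -> 23 -> 21
Result: insert 20 as left child of 21
Final tree (level order): [27, 16, 38, 9, 23, 36, 43, 7, None, 21, None, None, None, None, None, None, None, 20]


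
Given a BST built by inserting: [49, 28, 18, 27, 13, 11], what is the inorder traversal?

Tree insertion order: [49, 28, 18, 27, 13, 11]
Tree (level-order array): [49, 28, None, 18, None, 13, 27, 11]
Inorder traversal: [11, 13, 18, 27, 28, 49]


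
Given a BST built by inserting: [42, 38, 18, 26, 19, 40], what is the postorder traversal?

Tree insertion order: [42, 38, 18, 26, 19, 40]
Tree (level-order array): [42, 38, None, 18, 40, None, 26, None, None, 19]
Postorder traversal: [19, 26, 18, 40, 38, 42]


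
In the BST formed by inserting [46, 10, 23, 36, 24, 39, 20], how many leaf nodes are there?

Tree built from: [46, 10, 23, 36, 24, 39, 20]
Tree (level-order array): [46, 10, None, None, 23, 20, 36, None, None, 24, 39]
Rule: A leaf has 0 children.
Per-node child counts:
  node 46: 1 child(ren)
  node 10: 1 child(ren)
  node 23: 2 child(ren)
  node 20: 0 child(ren)
  node 36: 2 child(ren)
  node 24: 0 child(ren)
  node 39: 0 child(ren)
Matching nodes: [20, 24, 39]
Count of leaf nodes: 3


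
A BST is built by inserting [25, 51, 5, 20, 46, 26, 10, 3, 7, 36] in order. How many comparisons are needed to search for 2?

Search path for 2: 25 -> 5 -> 3
Found: False
Comparisons: 3


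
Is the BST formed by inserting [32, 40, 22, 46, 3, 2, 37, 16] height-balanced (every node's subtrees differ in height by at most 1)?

Tree (level-order array): [32, 22, 40, 3, None, 37, 46, 2, 16]
Definition: a tree is height-balanced if, at every node, |h(left) - h(right)| <= 1 (empty subtree has height -1).
Bottom-up per-node check:
  node 2: h_left=-1, h_right=-1, diff=0 [OK], height=0
  node 16: h_left=-1, h_right=-1, diff=0 [OK], height=0
  node 3: h_left=0, h_right=0, diff=0 [OK], height=1
  node 22: h_left=1, h_right=-1, diff=2 [FAIL (|1--1|=2 > 1)], height=2
  node 37: h_left=-1, h_right=-1, diff=0 [OK], height=0
  node 46: h_left=-1, h_right=-1, diff=0 [OK], height=0
  node 40: h_left=0, h_right=0, diff=0 [OK], height=1
  node 32: h_left=2, h_right=1, diff=1 [OK], height=3
Node 22 violates the condition: |1 - -1| = 2 > 1.
Result: Not balanced


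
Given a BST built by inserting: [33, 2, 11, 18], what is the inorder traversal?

Tree insertion order: [33, 2, 11, 18]
Tree (level-order array): [33, 2, None, None, 11, None, 18]
Inorder traversal: [2, 11, 18, 33]


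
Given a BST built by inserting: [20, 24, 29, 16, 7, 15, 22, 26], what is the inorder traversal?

Tree insertion order: [20, 24, 29, 16, 7, 15, 22, 26]
Tree (level-order array): [20, 16, 24, 7, None, 22, 29, None, 15, None, None, 26]
Inorder traversal: [7, 15, 16, 20, 22, 24, 26, 29]


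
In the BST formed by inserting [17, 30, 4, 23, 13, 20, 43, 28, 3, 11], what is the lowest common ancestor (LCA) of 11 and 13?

Tree insertion order: [17, 30, 4, 23, 13, 20, 43, 28, 3, 11]
Tree (level-order array): [17, 4, 30, 3, 13, 23, 43, None, None, 11, None, 20, 28]
In a BST, the LCA of p=11, q=13 is the first node v on the
root-to-leaf path with p <= v <= q (go left if both < v, right if both > v).
Walk from root:
  at 17: both 11 and 13 < 17, go left
  at 4: both 11 and 13 > 4, go right
  at 13: 11 <= 13 <= 13, this is the LCA
LCA = 13


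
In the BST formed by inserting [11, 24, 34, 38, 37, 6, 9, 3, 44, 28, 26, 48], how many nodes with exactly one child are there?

Tree built from: [11, 24, 34, 38, 37, 6, 9, 3, 44, 28, 26, 48]
Tree (level-order array): [11, 6, 24, 3, 9, None, 34, None, None, None, None, 28, 38, 26, None, 37, 44, None, None, None, None, None, 48]
Rule: These are nodes with exactly 1 non-null child.
Per-node child counts:
  node 11: 2 child(ren)
  node 6: 2 child(ren)
  node 3: 0 child(ren)
  node 9: 0 child(ren)
  node 24: 1 child(ren)
  node 34: 2 child(ren)
  node 28: 1 child(ren)
  node 26: 0 child(ren)
  node 38: 2 child(ren)
  node 37: 0 child(ren)
  node 44: 1 child(ren)
  node 48: 0 child(ren)
Matching nodes: [24, 28, 44]
Count of nodes with exactly one child: 3


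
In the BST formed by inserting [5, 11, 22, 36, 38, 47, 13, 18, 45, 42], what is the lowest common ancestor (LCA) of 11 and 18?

Tree insertion order: [5, 11, 22, 36, 38, 47, 13, 18, 45, 42]
Tree (level-order array): [5, None, 11, None, 22, 13, 36, None, 18, None, 38, None, None, None, 47, 45, None, 42]
In a BST, the LCA of p=11, q=18 is the first node v on the
root-to-leaf path with p <= v <= q (go left if both < v, right if both > v).
Walk from root:
  at 5: both 11 and 18 > 5, go right
  at 11: 11 <= 11 <= 18, this is the LCA
LCA = 11


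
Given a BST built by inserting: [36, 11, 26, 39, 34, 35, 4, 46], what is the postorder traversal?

Tree insertion order: [36, 11, 26, 39, 34, 35, 4, 46]
Tree (level-order array): [36, 11, 39, 4, 26, None, 46, None, None, None, 34, None, None, None, 35]
Postorder traversal: [4, 35, 34, 26, 11, 46, 39, 36]


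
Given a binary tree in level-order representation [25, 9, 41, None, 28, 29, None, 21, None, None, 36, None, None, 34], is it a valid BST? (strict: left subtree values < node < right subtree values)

Level-order array: [25, 9, 41, None, 28, 29, None, 21, None, None, 36, None, None, 34]
Validate using subtree bounds (lo, hi): at each node, require lo < value < hi,
then recurse left with hi=value and right with lo=value.
Preorder trace (stopping at first violation):
  at node 25 with bounds (-inf, +inf): OK
  at node 9 with bounds (-inf, 25): OK
  at node 28 with bounds (9, 25): VIOLATION
Node 28 violates its bound: not (9 < 28 < 25).
Result: Not a valid BST


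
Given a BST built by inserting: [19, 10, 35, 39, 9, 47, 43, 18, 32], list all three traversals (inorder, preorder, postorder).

Tree insertion order: [19, 10, 35, 39, 9, 47, 43, 18, 32]
Tree (level-order array): [19, 10, 35, 9, 18, 32, 39, None, None, None, None, None, None, None, 47, 43]
Inorder (L, root, R): [9, 10, 18, 19, 32, 35, 39, 43, 47]
Preorder (root, L, R): [19, 10, 9, 18, 35, 32, 39, 47, 43]
Postorder (L, R, root): [9, 18, 10, 32, 43, 47, 39, 35, 19]


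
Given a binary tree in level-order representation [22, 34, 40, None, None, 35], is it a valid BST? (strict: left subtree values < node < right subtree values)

Level-order array: [22, 34, 40, None, None, 35]
Validate using subtree bounds (lo, hi): at each node, require lo < value < hi,
then recurse left with hi=value and right with lo=value.
Preorder trace (stopping at first violation):
  at node 22 with bounds (-inf, +inf): OK
  at node 34 with bounds (-inf, 22): VIOLATION
Node 34 violates its bound: not (-inf < 34 < 22).
Result: Not a valid BST


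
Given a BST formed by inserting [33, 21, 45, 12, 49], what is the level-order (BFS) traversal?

Tree insertion order: [33, 21, 45, 12, 49]
Tree (level-order array): [33, 21, 45, 12, None, None, 49]
BFS from the root, enqueuing left then right child of each popped node:
  queue [33] -> pop 33, enqueue [21, 45], visited so far: [33]
  queue [21, 45] -> pop 21, enqueue [12], visited so far: [33, 21]
  queue [45, 12] -> pop 45, enqueue [49], visited so far: [33, 21, 45]
  queue [12, 49] -> pop 12, enqueue [none], visited so far: [33, 21, 45, 12]
  queue [49] -> pop 49, enqueue [none], visited so far: [33, 21, 45, 12, 49]
Result: [33, 21, 45, 12, 49]


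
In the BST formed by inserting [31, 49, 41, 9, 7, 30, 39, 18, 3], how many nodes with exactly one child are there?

Tree built from: [31, 49, 41, 9, 7, 30, 39, 18, 3]
Tree (level-order array): [31, 9, 49, 7, 30, 41, None, 3, None, 18, None, 39]
Rule: These are nodes with exactly 1 non-null child.
Per-node child counts:
  node 31: 2 child(ren)
  node 9: 2 child(ren)
  node 7: 1 child(ren)
  node 3: 0 child(ren)
  node 30: 1 child(ren)
  node 18: 0 child(ren)
  node 49: 1 child(ren)
  node 41: 1 child(ren)
  node 39: 0 child(ren)
Matching nodes: [7, 30, 49, 41]
Count of nodes with exactly one child: 4


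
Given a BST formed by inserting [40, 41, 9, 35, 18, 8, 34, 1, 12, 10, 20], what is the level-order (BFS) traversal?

Tree insertion order: [40, 41, 9, 35, 18, 8, 34, 1, 12, 10, 20]
Tree (level-order array): [40, 9, 41, 8, 35, None, None, 1, None, 18, None, None, None, 12, 34, 10, None, 20]
BFS from the root, enqueuing left then right child of each popped node:
  queue [40] -> pop 40, enqueue [9, 41], visited so far: [40]
  queue [9, 41] -> pop 9, enqueue [8, 35], visited so far: [40, 9]
  queue [41, 8, 35] -> pop 41, enqueue [none], visited so far: [40, 9, 41]
  queue [8, 35] -> pop 8, enqueue [1], visited so far: [40, 9, 41, 8]
  queue [35, 1] -> pop 35, enqueue [18], visited so far: [40, 9, 41, 8, 35]
  queue [1, 18] -> pop 1, enqueue [none], visited so far: [40, 9, 41, 8, 35, 1]
  queue [18] -> pop 18, enqueue [12, 34], visited so far: [40, 9, 41, 8, 35, 1, 18]
  queue [12, 34] -> pop 12, enqueue [10], visited so far: [40, 9, 41, 8, 35, 1, 18, 12]
  queue [34, 10] -> pop 34, enqueue [20], visited so far: [40, 9, 41, 8, 35, 1, 18, 12, 34]
  queue [10, 20] -> pop 10, enqueue [none], visited so far: [40, 9, 41, 8, 35, 1, 18, 12, 34, 10]
  queue [20] -> pop 20, enqueue [none], visited so far: [40, 9, 41, 8, 35, 1, 18, 12, 34, 10, 20]
Result: [40, 9, 41, 8, 35, 1, 18, 12, 34, 10, 20]


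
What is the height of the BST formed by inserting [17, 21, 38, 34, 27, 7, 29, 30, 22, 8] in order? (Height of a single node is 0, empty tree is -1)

Insertion order: [17, 21, 38, 34, 27, 7, 29, 30, 22, 8]
Tree (level-order array): [17, 7, 21, None, 8, None, 38, None, None, 34, None, 27, None, 22, 29, None, None, None, 30]
Compute height bottom-up (empty subtree = -1):
  height(8) = 1 + max(-1, -1) = 0
  height(7) = 1 + max(-1, 0) = 1
  height(22) = 1 + max(-1, -1) = 0
  height(30) = 1 + max(-1, -1) = 0
  height(29) = 1 + max(-1, 0) = 1
  height(27) = 1 + max(0, 1) = 2
  height(34) = 1 + max(2, -1) = 3
  height(38) = 1 + max(3, -1) = 4
  height(21) = 1 + max(-1, 4) = 5
  height(17) = 1 + max(1, 5) = 6
Height = 6


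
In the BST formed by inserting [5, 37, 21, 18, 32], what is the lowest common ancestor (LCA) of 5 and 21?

Tree insertion order: [5, 37, 21, 18, 32]
Tree (level-order array): [5, None, 37, 21, None, 18, 32]
In a BST, the LCA of p=5, q=21 is the first node v on the
root-to-leaf path with p <= v <= q (go left if both < v, right if both > v).
Walk from root:
  at 5: 5 <= 5 <= 21, this is the LCA
LCA = 5


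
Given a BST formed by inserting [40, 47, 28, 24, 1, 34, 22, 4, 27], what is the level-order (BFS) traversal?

Tree insertion order: [40, 47, 28, 24, 1, 34, 22, 4, 27]
Tree (level-order array): [40, 28, 47, 24, 34, None, None, 1, 27, None, None, None, 22, None, None, 4]
BFS from the root, enqueuing left then right child of each popped node:
  queue [40] -> pop 40, enqueue [28, 47], visited so far: [40]
  queue [28, 47] -> pop 28, enqueue [24, 34], visited so far: [40, 28]
  queue [47, 24, 34] -> pop 47, enqueue [none], visited so far: [40, 28, 47]
  queue [24, 34] -> pop 24, enqueue [1, 27], visited so far: [40, 28, 47, 24]
  queue [34, 1, 27] -> pop 34, enqueue [none], visited so far: [40, 28, 47, 24, 34]
  queue [1, 27] -> pop 1, enqueue [22], visited so far: [40, 28, 47, 24, 34, 1]
  queue [27, 22] -> pop 27, enqueue [none], visited so far: [40, 28, 47, 24, 34, 1, 27]
  queue [22] -> pop 22, enqueue [4], visited so far: [40, 28, 47, 24, 34, 1, 27, 22]
  queue [4] -> pop 4, enqueue [none], visited so far: [40, 28, 47, 24, 34, 1, 27, 22, 4]
Result: [40, 28, 47, 24, 34, 1, 27, 22, 4]


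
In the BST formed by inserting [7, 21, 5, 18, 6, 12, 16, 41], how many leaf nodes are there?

Tree built from: [7, 21, 5, 18, 6, 12, 16, 41]
Tree (level-order array): [7, 5, 21, None, 6, 18, 41, None, None, 12, None, None, None, None, 16]
Rule: A leaf has 0 children.
Per-node child counts:
  node 7: 2 child(ren)
  node 5: 1 child(ren)
  node 6: 0 child(ren)
  node 21: 2 child(ren)
  node 18: 1 child(ren)
  node 12: 1 child(ren)
  node 16: 0 child(ren)
  node 41: 0 child(ren)
Matching nodes: [6, 16, 41]
Count of leaf nodes: 3


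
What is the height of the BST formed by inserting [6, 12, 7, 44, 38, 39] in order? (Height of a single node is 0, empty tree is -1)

Insertion order: [6, 12, 7, 44, 38, 39]
Tree (level-order array): [6, None, 12, 7, 44, None, None, 38, None, None, 39]
Compute height bottom-up (empty subtree = -1):
  height(7) = 1 + max(-1, -1) = 0
  height(39) = 1 + max(-1, -1) = 0
  height(38) = 1 + max(-1, 0) = 1
  height(44) = 1 + max(1, -1) = 2
  height(12) = 1 + max(0, 2) = 3
  height(6) = 1 + max(-1, 3) = 4
Height = 4


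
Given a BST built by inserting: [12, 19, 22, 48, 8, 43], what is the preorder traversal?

Tree insertion order: [12, 19, 22, 48, 8, 43]
Tree (level-order array): [12, 8, 19, None, None, None, 22, None, 48, 43]
Preorder traversal: [12, 8, 19, 22, 48, 43]


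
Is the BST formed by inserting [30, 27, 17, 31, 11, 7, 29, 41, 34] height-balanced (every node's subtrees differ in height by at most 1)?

Tree (level-order array): [30, 27, 31, 17, 29, None, 41, 11, None, None, None, 34, None, 7]
Definition: a tree is height-balanced if, at every node, |h(left) - h(right)| <= 1 (empty subtree has height -1).
Bottom-up per-node check:
  node 7: h_left=-1, h_right=-1, diff=0 [OK], height=0
  node 11: h_left=0, h_right=-1, diff=1 [OK], height=1
  node 17: h_left=1, h_right=-1, diff=2 [FAIL (|1--1|=2 > 1)], height=2
  node 29: h_left=-1, h_right=-1, diff=0 [OK], height=0
  node 27: h_left=2, h_right=0, diff=2 [FAIL (|2-0|=2 > 1)], height=3
  node 34: h_left=-1, h_right=-1, diff=0 [OK], height=0
  node 41: h_left=0, h_right=-1, diff=1 [OK], height=1
  node 31: h_left=-1, h_right=1, diff=2 [FAIL (|-1-1|=2 > 1)], height=2
  node 30: h_left=3, h_right=2, diff=1 [OK], height=4
Node 17 violates the condition: |1 - -1| = 2 > 1.
Result: Not balanced


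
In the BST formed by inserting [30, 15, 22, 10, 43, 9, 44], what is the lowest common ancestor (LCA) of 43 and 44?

Tree insertion order: [30, 15, 22, 10, 43, 9, 44]
Tree (level-order array): [30, 15, 43, 10, 22, None, 44, 9]
In a BST, the LCA of p=43, q=44 is the first node v on the
root-to-leaf path with p <= v <= q (go left if both < v, right if both > v).
Walk from root:
  at 30: both 43 and 44 > 30, go right
  at 43: 43 <= 43 <= 44, this is the LCA
LCA = 43


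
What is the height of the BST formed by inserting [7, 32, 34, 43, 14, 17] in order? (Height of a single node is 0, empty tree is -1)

Insertion order: [7, 32, 34, 43, 14, 17]
Tree (level-order array): [7, None, 32, 14, 34, None, 17, None, 43]
Compute height bottom-up (empty subtree = -1):
  height(17) = 1 + max(-1, -1) = 0
  height(14) = 1 + max(-1, 0) = 1
  height(43) = 1 + max(-1, -1) = 0
  height(34) = 1 + max(-1, 0) = 1
  height(32) = 1 + max(1, 1) = 2
  height(7) = 1 + max(-1, 2) = 3
Height = 3


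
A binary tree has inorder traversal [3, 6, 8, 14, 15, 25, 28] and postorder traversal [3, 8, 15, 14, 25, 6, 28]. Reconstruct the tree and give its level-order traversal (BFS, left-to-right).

Inorder:   [3, 6, 8, 14, 15, 25, 28]
Postorder: [3, 8, 15, 14, 25, 6, 28]
Algorithm: postorder visits root last, so walk postorder right-to-left;
each value is the root of the current inorder slice — split it at that
value, recurse on the right subtree first, then the left.
Recursive splits:
  root=28; inorder splits into left=[3, 6, 8, 14, 15, 25], right=[]
  root=6; inorder splits into left=[3], right=[8, 14, 15, 25]
  root=25; inorder splits into left=[8, 14, 15], right=[]
  root=14; inorder splits into left=[8], right=[15]
  root=15; inorder splits into left=[], right=[]
  root=8; inorder splits into left=[], right=[]
  root=3; inorder splits into left=[], right=[]
Reconstructed level-order: [28, 6, 3, 25, 14, 8, 15]


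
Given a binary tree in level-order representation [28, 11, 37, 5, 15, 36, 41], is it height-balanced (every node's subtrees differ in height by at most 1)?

Tree (level-order array): [28, 11, 37, 5, 15, 36, 41]
Definition: a tree is height-balanced if, at every node, |h(left) - h(right)| <= 1 (empty subtree has height -1).
Bottom-up per-node check:
  node 5: h_left=-1, h_right=-1, diff=0 [OK], height=0
  node 15: h_left=-1, h_right=-1, diff=0 [OK], height=0
  node 11: h_left=0, h_right=0, diff=0 [OK], height=1
  node 36: h_left=-1, h_right=-1, diff=0 [OK], height=0
  node 41: h_left=-1, h_right=-1, diff=0 [OK], height=0
  node 37: h_left=0, h_right=0, diff=0 [OK], height=1
  node 28: h_left=1, h_right=1, diff=0 [OK], height=2
All nodes satisfy the balance condition.
Result: Balanced


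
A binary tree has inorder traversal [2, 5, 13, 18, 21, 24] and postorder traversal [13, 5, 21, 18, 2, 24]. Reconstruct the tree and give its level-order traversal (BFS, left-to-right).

Inorder:   [2, 5, 13, 18, 21, 24]
Postorder: [13, 5, 21, 18, 2, 24]
Algorithm: postorder visits root last, so walk postorder right-to-left;
each value is the root of the current inorder slice — split it at that
value, recurse on the right subtree first, then the left.
Recursive splits:
  root=24; inorder splits into left=[2, 5, 13, 18, 21], right=[]
  root=2; inorder splits into left=[], right=[5, 13, 18, 21]
  root=18; inorder splits into left=[5, 13], right=[21]
  root=21; inorder splits into left=[], right=[]
  root=5; inorder splits into left=[], right=[13]
  root=13; inorder splits into left=[], right=[]
Reconstructed level-order: [24, 2, 18, 5, 21, 13]


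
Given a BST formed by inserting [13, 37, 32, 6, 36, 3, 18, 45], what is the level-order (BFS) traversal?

Tree insertion order: [13, 37, 32, 6, 36, 3, 18, 45]
Tree (level-order array): [13, 6, 37, 3, None, 32, 45, None, None, 18, 36]
BFS from the root, enqueuing left then right child of each popped node:
  queue [13] -> pop 13, enqueue [6, 37], visited so far: [13]
  queue [6, 37] -> pop 6, enqueue [3], visited so far: [13, 6]
  queue [37, 3] -> pop 37, enqueue [32, 45], visited so far: [13, 6, 37]
  queue [3, 32, 45] -> pop 3, enqueue [none], visited so far: [13, 6, 37, 3]
  queue [32, 45] -> pop 32, enqueue [18, 36], visited so far: [13, 6, 37, 3, 32]
  queue [45, 18, 36] -> pop 45, enqueue [none], visited so far: [13, 6, 37, 3, 32, 45]
  queue [18, 36] -> pop 18, enqueue [none], visited so far: [13, 6, 37, 3, 32, 45, 18]
  queue [36] -> pop 36, enqueue [none], visited so far: [13, 6, 37, 3, 32, 45, 18, 36]
Result: [13, 6, 37, 3, 32, 45, 18, 36]


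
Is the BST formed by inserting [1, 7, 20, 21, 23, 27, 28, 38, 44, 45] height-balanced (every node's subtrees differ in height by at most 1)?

Tree (level-order array): [1, None, 7, None, 20, None, 21, None, 23, None, 27, None, 28, None, 38, None, 44, None, 45]
Definition: a tree is height-balanced if, at every node, |h(left) - h(right)| <= 1 (empty subtree has height -1).
Bottom-up per-node check:
  node 45: h_left=-1, h_right=-1, diff=0 [OK], height=0
  node 44: h_left=-1, h_right=0, diff=1 [OK], height=1
  node 38: h_left=-1, h_right=1, diff=2 [FAIL (|-1-1|=2 > 1)], height=2
  node 28: h_left=-1, h_right=2, diff=3 [FAIL (|-1-2|=3 > 1)], height=3
  node 27: h_left=-1, h_right=3, diff=4 [FAIL (|-1-3|=4 > 1)], height=4
  node 23: h_left=-1, h_right=4, diff=5 [FAIL (|-1-4|=5 > 1)], height=5
  node 21: h_left=-1, h_right=5, diff=6 [FAIL (|-1-5|=6 > 1)], height=6
  node 20: h_left=-1, h_right=6, diff=7 [FAIL (|-1-6|=7 > 1)], height=7
  node 7: h_left=-1, h_right=7, diff=8 [FAIL (|-1-7|=8 > 1)], height=8
  node 1: h_left=-1, h_right=8, diff=9 [FAIL (|-1-8|=9 > 1)], height=9
Node 38 violates the condition: |-1 - 1| = 2 > 1.
Result: Not balanced


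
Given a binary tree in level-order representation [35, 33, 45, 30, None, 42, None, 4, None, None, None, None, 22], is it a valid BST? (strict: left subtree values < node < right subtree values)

Level-order array: [35, 33, 45, 30, None, 42, None, 4, None, None, None, None, 22]
Validate using subtree bounds (lo, hi): at each node, require lo < value < hi,
then recurse left with hi=value and right with lo=value.
Preorder trace (stopping at first violation):
  at node 35 with bounds (-inf, +inf): OK
  at node 33 with bounds (-inf, 35): OK
  at node 30 with bounds (-inf, 33): OK
  at node 4 with bounds (-inf, 30): OK
  at node 22 with bounds (4, 30): OK
  at node 45 with bounds (35, +inf): OK
  at node 42 with bounds (35, 45): OK
No violation found at any node.
Result: Valid BST


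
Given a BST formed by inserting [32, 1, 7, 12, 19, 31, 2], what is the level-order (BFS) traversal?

Tree insertion order: [32, 1, 7, 12, 19, 31, 2]
Tree (level-order array): [32, 1, None, None, 7, 2, 12, None, None, None, 19, None, 31]
BFS from the root, enqueuing left then right child of each popped node:
  queue [32] -> pop 32, enqueue [1], visited so far: [32]
  queue [1] -> pop 1, enqueue [7], visited so far: [32, 1]
  queue [7] -> pop 7, enqueue [2, 12], visited so far: [32, 1, 7]
  queue [2, 12] -> pop 2, enqueue [none], visited so far: [32, 1, 7, 2]
  queue [12] -> pop 12, enqueue [19], visited so far: [32, 1, 7, 2, 12]
  queue [19] -> pop 19, enqueue [31], visited so far: [32, 1, 7, 2, 12, 19]
  queue [31] -> pop 31, enqueue [none], visited so far: [32, 1, 7, 2, 12, 19, 31]
Result: [32, 1, 7, 2, 12, 19, 31]


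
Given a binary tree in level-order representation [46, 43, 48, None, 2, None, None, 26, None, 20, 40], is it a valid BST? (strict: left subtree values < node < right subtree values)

Level-order array: [46, 43, 48, None, 2, None, None, 26, None, 20, 40]
Validate using subtree bounds (lo, hi): at each node, require lo < value < hi,
then recurse left with hi=value and right with lo=value.
Preorder trace (stopping at first violation):
  at node 46 with bounds (-inf, +inf): OK
  at node 43 with bounds (-inf, 46): OK
  at node 2 with bounds (43, 46): VIOLATION
Node 2 violates its bound: not (43 < 2 < 46).
Result: Not a valid BST


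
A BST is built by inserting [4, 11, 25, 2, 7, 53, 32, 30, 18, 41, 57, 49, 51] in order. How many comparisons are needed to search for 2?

Search path for 2: 4 -> 2
Found: True
Comparisons: 2


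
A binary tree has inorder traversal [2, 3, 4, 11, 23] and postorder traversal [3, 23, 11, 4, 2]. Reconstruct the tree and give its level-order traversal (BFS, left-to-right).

Inorder:   [2, 3, 4, 11, 23]
Postorder: [3, 23, 11, 4, 2]
Algorithm: postorder visits root last, so walk postorder right-to-left;
each value is the root of the current inorder slice — split it at that
value, recurse on the right subtree first, then the left.
Recursive splits:
  root=2; inorder splits into left=[], right=[3, 4, 11, 23]
  root=4; inorder splits into left=[3], right=[11, 23]
  root=11; inorder splits into left=[], right=[23]
  root=23; inorder splits into left=[], right=[]
  root=3; inorder splits into left=[], right=[]
Reconstructed level-order: [2, 4, 3, 11, 23]


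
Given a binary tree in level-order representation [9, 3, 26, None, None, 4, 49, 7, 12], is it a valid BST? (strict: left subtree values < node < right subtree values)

Level-order array: [9, 3, 26, None, None, 4, 49, 7, 12]
Validate using subtree bounds (lo, hi): at each node, require lo < value < hi,
then recurse left with hi=value and right with lo=value.
Preorder trace (stopping at first violation):
  at node 9 with bounds (-inf, +inf): OK
  at node 3 with bounds (-inf, 9): OK
  at node 26 with bounds (9, +inf): OK
  at node 4 with bounds (9, 26): VIOLATION
Node 4 violates its bound: not (9 < 4 < 26).
Result: Not a valid BST


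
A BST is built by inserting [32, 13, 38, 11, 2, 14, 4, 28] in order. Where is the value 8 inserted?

Starting tree (level order): [32, 13, 38, 11, 14, None, None, 2, None, None, 28, None, 4]
Insertion path: 32 -> 13 -> 11 -> 2 -> 4
Result: insert 8 as right child of 4
Final tree (level order): [32, 13, 38, 11, 14, None, None, 2, None, None, 28, None, 4, None, None, None, 8]


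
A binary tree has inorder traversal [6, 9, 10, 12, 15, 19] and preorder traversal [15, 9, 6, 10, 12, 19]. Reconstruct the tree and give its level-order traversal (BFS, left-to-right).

Inorder:  [6, 9, 10, 12, 15, 19]
Preorder: [15, 9, 6, 10, 12, 19]
Algorithm: preorder visits root first, so consume preorder in order;
for each root, split the current inorder slice at that value into
left-subtree inorder and right-subtree inorder, then recurse.
Recursive splits:
  root=15; inorder splits into left=[6, 9, 10, 12], right=[19]
  root=9; inorder splits into left=[6], right=[10, 12]
  root=6; inorder splits into left=[], right=[]
  root=10; inorder splits into left=[], right=[12]
  root=12; inorder splits into left=[], right=[]
  root=19; inorder splits into left=[], right=[]
Reconstructed level-order: [15, 9, 19, 6, 10, 12]


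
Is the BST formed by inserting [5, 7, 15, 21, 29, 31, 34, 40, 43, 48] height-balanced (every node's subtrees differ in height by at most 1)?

Tree (level-order array): [5, None, 7, None, 15, None, 21, None, 29, None, 31, None, 34, None, 40, None, 43, None, 48]
Definition: a tree is height-balanced if, at every node, |h(left) - h(right)| <= 1 (empty subtree has height -1).
Bottom-up per-node check:
  node 48: h_left=-1, h_right=-1, diff=0 [OK], height=0
  node 43: h_left=-1, h_right=0, diff=1 [OK], height=1
  node 40: h_left=-1, h_right=1, diff=2 [FAIL (|-1-1|=2 > 1)], height=2
  node 34: h_left=-1, h_right=2, diff=3 [FAIL (|-1-2|=3 > 1)], height=3
  node 31: h_left=-1, h_right=3, diff=4 [FAIL (|-1-3|=4 > 1)], height=4
  node 29: h_left=-1, h_right=4, diff=5 [FAIL (|-1-4|=5 > 1)], height=5
  node 21: h_left=-1, h_right=5, diff=6 [FAIL (|-1-5|=6 > 1)], height=6
  node 15: h_left=-1, h_right=6, diff=7 [FAIL (|-1-6|=7 > 1)], height=7
  node 7: h_left=-1, h_right=7, diff=8 [FAIL (|-1-7|=8 > 1)], height=8
  node 5: h_left=-1, h_right=8, diff=9 [FAIL (|-1-8|=9 > 1)], height=9
Node 40 violates the condition: |-1 - 1| = 2 > 1.
Result: Not balanced


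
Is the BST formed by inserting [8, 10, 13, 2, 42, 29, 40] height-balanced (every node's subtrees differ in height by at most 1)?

Tree (level-order array): [8, 2, 10, None, None, None, 13, None, 42, 29, None, None, 40]
Definition: a tree is height-balanced if, at every node, |h(left) - h(right)| <= 1 (empty subtree has height -1).
Bottom-up per-node check:
  node 2: h_left=-1, h_right=-1, diff=0 [OK], height=0
  node 40: h_left=-1, h_right=-1, diff=0 [OK], height=0
  node 29: h_left=-1, h_right=0, diff=1 [OK], height=1
  node 42: h_left=1, h_right=-1, diff=2 [FAIL (|1--1|=2 > 1)], height=2
  node 13: h_left=-1, h_right=2, diff=3 [FAIL (|-1-2|=3 > 1)], height=3
  node 10: h_left=-1, h_right=3, diff=4 [FAIL (|-1-3|=4 > 1)], height=4
  node 8: h_left=0, h_right=4, diff=4 [FAIL (|0-4|=4 > 1)], height=5
Node 42 violates the condition: |1 - -1| = 2 > 1.
Result: Not balanced


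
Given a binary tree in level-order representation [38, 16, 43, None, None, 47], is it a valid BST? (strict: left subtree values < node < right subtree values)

Level-order array: [38, 16, 43, None, None, 47]
Validate using subtree bounds (lo, hi): at each node, require lo < value < hi,
then recurse left with hi=value and right with lo=value.
Preorder trace (stopping at first violation):
  at node 38 with bounds (-inf, +inf): OK
  at node 16 with bounds (-inf, 38): OK
  at node 43 with bounds (38, +inf): OK
  at node 47 with bounds (38, 43): VIOLATION
Node 47 violates its bound: not (38 < 47 < 43).
Result: Not a valid BST


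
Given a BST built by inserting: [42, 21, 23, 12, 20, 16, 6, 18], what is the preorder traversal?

Tree insertion order: [42, 21, 23, 12, 20, 16, 6, 18]
Tree (level-order array): [42, 21, None, 12, 23, 6, 20, None, None, None, None, 16, None, None, 18]
Preorder traversal: [42, 21, 12, 6, 20, 16, 18, 23]


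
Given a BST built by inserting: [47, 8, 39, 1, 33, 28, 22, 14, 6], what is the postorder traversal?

Tree insertion order: [47, 8, 39, 1, 33, 28, 22, 14, 6]
Tree (level-order array): [47, 8, None, 1, 39, None, 6, 33, None, None, None, 28, None, 22, None, 14]
Postorder traversal: [6, 1, 14, 22, 28, 33, 39, 8, 47]
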